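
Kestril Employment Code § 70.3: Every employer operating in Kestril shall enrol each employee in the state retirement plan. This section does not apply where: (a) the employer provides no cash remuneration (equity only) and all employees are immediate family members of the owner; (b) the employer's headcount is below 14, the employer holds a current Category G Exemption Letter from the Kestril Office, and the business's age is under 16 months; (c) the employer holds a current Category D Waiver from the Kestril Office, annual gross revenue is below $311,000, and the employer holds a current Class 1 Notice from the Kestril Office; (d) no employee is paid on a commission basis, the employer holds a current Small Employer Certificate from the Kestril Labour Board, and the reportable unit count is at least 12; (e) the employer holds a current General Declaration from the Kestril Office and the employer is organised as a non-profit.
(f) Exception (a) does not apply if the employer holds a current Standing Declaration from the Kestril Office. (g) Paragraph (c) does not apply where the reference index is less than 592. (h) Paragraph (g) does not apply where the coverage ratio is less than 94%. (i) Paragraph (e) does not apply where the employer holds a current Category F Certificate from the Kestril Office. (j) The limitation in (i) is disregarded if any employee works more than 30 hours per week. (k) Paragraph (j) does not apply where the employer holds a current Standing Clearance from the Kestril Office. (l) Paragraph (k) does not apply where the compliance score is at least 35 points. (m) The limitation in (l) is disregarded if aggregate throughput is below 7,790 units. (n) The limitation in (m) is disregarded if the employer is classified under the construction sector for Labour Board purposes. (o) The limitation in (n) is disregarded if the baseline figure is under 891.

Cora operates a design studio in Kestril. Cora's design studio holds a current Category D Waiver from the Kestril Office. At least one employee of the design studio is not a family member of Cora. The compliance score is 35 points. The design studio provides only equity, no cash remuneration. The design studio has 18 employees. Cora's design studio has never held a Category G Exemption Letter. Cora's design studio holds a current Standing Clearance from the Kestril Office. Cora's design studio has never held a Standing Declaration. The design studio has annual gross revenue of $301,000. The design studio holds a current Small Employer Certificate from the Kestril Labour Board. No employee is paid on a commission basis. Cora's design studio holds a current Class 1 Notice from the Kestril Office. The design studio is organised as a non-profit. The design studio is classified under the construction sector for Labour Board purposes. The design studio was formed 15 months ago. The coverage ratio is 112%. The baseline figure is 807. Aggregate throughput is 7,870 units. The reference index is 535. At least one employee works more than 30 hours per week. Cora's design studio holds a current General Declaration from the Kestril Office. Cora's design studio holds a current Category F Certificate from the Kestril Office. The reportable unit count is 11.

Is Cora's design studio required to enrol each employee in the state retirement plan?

No — exception (e) applies; Cora's design studio is not required to enrol each employee in the state retirement plan.

Exception (a) does not apply: at least one employee is not a family member.
Exception (b) does not apply: the employer's headcount is 18, not below 14.
Exception (c)'s conditions are all satisfied: a current Category D Waiver is held; annual gross revenue is $301,000, below the $311,000 limit; a current Class 1 Notice is held. But applying paragraphs (g)–(h): (g) applies — the reference index is 535, less than the 592 limit. (h), which would lift (g), is not engaged — the coverage ratio is 112%, not less than 94%. So (c) is unavailable.
Exception (d) fails — the reportable unit count is 11, short of 12.
Exception (e): a current General Declaration is held; the employer is a non-profit — every condition holds. Considering the limiting provisions: (i) applies (a current Category F Certificate is held), but yields to (j): (j) operates against (i): at least one employee exceeds 30 hours/week. (k) would limit (j) — a current Standing Clearance is held — but (l) sets (k) aside: (l) operates against (k): the compliance score is 35 points, meeting the 35 points threshold. (m), which would lift (l), is not engaged — aggregate throughput is 7,870 units, not below 7,790 units. (e) remains available.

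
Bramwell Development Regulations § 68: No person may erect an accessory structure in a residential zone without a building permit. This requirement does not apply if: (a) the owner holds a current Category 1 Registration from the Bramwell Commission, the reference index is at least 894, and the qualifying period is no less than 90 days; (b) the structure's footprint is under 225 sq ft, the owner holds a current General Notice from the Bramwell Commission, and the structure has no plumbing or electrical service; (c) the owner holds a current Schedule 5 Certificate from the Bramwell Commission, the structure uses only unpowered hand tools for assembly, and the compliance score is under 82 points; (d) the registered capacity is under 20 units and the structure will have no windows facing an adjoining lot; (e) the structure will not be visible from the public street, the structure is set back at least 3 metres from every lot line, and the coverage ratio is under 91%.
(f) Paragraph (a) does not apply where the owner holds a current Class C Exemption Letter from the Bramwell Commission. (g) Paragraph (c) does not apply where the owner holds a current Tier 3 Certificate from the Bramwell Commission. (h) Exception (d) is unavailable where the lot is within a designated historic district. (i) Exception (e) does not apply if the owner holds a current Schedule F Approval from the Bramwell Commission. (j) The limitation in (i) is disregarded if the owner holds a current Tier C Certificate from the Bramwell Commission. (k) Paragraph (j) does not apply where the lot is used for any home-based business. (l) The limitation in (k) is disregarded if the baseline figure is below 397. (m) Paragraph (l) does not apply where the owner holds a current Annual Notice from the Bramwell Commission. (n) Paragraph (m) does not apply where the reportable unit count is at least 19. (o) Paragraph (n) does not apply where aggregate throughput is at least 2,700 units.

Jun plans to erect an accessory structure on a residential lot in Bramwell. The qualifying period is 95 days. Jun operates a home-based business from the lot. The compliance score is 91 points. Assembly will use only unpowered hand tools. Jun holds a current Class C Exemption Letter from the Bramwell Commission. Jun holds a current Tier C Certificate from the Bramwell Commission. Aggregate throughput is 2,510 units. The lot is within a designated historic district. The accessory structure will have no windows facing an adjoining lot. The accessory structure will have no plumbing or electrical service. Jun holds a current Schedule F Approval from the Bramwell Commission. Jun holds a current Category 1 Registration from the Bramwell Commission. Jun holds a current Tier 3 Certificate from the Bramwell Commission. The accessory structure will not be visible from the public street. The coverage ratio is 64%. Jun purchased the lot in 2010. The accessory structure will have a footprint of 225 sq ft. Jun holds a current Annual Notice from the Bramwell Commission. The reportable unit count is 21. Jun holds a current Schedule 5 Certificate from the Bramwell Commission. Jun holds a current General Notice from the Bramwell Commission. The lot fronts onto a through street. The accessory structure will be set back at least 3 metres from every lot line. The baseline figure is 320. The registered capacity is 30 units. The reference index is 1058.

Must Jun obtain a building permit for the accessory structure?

No — exception (e) applies; Jun does not need a building permit.

Exception (a): a current Category 1 Registration is held; the reference index is 1,058, meeting the 894 threshold; the qualifying period is 95 days, meeting the 90 days threshold — every condition holds. However, paragraph (f) must be considered: (f) operates — a current Class C Exemption Letter is held. So (a) is unavailable.
Exception (b) does not apply: the structure's footprint is 225 sq ft, not under 225 sq ft.
Exception (c) fails — the compliance score is 91 points, not under 82 points.
Exception (d) requires that the registered capacity is under 20 units; but the registered capacity is 30 units, not under 20 units, so (d) is unavailable.
Exception (e): the structure will not be visible from the street; the setback is at least 3 m on every side; the coverage ratio is 64%, under the 91% limit — every condition holds. Considering the limiting provisions: (i) operates (a current Schedule F Approval is held), but yields to (j): (j) operates — a current Tier C Certificate is held. (k) would limit (j) — a home-based business operates on the lot — but (l) sets (k) aside: (l) operates against (k): the baseline figure is 320, below the 397 limit. (m) is triggered (a current Annual Notice is held), but is overridden by (n): (n) is triggered — the reportable unit count is 21, meeting the 19 threshold. (o) does not operate here (aggregate throughput is 2,510 units, short of 2,700 units), so (n) stands. Exception (e) stands.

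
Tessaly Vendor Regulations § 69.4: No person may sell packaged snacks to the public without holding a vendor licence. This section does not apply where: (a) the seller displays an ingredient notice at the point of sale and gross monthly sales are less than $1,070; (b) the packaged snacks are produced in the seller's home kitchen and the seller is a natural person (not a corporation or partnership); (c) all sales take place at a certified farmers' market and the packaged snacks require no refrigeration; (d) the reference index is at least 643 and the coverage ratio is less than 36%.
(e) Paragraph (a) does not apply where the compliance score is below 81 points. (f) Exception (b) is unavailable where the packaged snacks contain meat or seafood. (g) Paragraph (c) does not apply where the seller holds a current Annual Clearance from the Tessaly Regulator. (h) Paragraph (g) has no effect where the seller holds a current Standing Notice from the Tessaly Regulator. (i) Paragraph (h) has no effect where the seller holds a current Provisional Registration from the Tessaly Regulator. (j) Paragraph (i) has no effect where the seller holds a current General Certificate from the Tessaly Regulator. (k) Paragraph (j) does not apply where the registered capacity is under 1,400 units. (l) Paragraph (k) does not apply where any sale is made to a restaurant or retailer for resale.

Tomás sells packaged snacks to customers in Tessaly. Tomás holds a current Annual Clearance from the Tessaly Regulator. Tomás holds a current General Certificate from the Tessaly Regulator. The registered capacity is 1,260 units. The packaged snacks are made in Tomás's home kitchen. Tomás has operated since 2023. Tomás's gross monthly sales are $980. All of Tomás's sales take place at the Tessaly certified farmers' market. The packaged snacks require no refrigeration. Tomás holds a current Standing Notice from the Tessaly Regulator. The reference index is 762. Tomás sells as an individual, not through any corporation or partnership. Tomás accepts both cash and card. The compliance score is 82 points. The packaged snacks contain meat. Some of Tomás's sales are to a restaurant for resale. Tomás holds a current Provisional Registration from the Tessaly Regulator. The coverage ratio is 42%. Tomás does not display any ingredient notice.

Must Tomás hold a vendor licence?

Exception (a) fails — no ingredient notice is displayed.
Exception (b) is satisfied on its face — the packaged snacks are home-kitchen produced; the seller is a natural person. But applying paragraph (f): (f) operates against (b): the packaged snacks contain meat. (b) is therefore removed.
Exception (c): all sales are at a certified farmers' market; the packaged snacks are shelf-stable — every condition holds. Applying paragraphs (g)–(l): (g) would limit (c) — a current Annual Clearance is held — but (h) sets (g) aside: (h) operates against (g): a current Standing Notice is held. (i) would limit (h) — a current Provisional Registration is held — but (j) sets (i) aside: (j) operates against (i): a current General Certificate is held. (k) is engaged (the registered capacity is 1,260 units, under the 1,400 units limit), but is overridden by (l): (l) operates against (k): some sales are to a restaurant for resale. Exception (c) stands.
Exception (d) does not apply: the coverage ratio is 42%, not less than 36%.

No — exception (c) applies; Tomás is not required to hold a vendor licence.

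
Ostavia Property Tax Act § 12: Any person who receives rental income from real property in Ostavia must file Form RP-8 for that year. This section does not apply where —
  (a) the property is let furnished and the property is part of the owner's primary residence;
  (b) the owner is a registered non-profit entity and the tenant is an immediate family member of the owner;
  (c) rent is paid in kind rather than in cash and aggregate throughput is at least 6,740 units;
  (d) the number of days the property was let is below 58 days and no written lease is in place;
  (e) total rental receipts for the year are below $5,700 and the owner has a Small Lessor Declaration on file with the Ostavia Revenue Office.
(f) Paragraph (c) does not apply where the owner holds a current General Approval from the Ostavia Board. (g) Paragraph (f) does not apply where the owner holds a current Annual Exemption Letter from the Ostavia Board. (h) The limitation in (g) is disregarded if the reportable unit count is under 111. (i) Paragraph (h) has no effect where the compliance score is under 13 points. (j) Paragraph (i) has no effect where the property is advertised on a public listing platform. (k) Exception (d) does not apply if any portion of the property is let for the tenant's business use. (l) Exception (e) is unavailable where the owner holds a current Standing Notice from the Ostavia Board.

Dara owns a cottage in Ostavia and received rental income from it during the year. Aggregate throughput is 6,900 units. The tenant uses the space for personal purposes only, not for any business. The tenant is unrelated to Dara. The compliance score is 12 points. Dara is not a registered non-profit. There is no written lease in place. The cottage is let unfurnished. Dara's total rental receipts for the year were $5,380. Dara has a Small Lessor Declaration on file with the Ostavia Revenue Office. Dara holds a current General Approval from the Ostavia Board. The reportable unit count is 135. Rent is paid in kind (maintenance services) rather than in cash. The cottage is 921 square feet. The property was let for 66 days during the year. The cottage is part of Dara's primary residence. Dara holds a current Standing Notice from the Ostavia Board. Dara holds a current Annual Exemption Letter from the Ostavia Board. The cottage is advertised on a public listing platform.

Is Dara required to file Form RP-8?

No — exception (c) applies; Dara is not required to file Form RP-8.

Exception (a) requires that the property is let furnished; but the property is let unfurnished, so (a) is unavailable.
Exception (b) requires that the owner is a registered non-profit entity; but Dara is not a registered non-profit, so (b) is unavailable.
Exception (c): rent is paid in kind; aggregate throughput is 6,900 units, meeting the 6,740 units threshold — every condition holds. As to paragraphs (f)–(j): (f) would limit (c) — a current General Approval is held — but (g) sets (f) aside: (g) operates — a current Annual Exemption Letter is held. (h), which would lift (g), does not operate here — the reportable unit count is 135, not under 111. So (c) applies.
Exception (d) fails — the number of days the property was let is 66 days, not below 58 days.
Exception (e) is satisfied on its face — total rental receipts for the year are $5,380, below the $5,700 limit; a Small Lessor Declaration is on file. Turning to paragraph (l): (l) operates against (e): a current Standing Notice is held. Exception (e) does not apply.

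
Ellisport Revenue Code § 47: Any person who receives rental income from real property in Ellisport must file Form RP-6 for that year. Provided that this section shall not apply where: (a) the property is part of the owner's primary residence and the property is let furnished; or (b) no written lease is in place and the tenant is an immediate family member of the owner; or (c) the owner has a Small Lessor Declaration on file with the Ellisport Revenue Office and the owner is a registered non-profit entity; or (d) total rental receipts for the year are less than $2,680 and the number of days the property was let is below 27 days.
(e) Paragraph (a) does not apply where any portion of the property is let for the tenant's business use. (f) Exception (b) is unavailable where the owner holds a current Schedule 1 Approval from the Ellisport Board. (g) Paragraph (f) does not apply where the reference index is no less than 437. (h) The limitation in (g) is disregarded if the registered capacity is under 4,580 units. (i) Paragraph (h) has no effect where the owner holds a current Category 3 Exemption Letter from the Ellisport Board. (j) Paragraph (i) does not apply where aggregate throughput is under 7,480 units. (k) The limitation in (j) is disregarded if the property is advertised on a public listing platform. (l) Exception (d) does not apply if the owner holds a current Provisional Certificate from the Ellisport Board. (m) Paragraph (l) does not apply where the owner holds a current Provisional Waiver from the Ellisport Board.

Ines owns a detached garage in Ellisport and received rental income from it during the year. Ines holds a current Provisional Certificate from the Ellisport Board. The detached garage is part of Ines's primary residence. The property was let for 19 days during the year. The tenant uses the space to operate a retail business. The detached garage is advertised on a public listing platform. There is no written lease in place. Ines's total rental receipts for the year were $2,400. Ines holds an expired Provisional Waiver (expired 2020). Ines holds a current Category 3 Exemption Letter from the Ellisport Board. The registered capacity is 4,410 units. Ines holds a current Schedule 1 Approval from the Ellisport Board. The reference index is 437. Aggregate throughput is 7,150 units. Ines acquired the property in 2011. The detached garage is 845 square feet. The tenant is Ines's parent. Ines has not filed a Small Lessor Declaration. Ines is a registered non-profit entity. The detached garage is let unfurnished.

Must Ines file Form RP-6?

Exception (a) does not apply: the property is let unfurnished.
Exception (b) is satisfied on its face — there is no written lease; the tenant is an immediate family member. Under paragraphs (f)–(k): (f) would limit (b) — a current Schedule 1 Approval is held — but (g) sets (f) aside: (g) operates against (f): the reference index is 437, meeting the 437 threshold. (h) applies (the registered capacity is 4,410 units, under the 4,580 units limit), but yields to (i): (i) is engaged — a current Category 3 Exemption Letter is held. (j) applies (aggregate throughput is 7,150 units, under the 7,480 units limit), but is overridden by (k): (k) operates — the property is publicly advertised. So (b) applies.
Exception (c) requires that the owner has a Small Lessor Declaration on file with the Ellisport Revenue Office; but no Small Lessor Declaration is on file, so (c) is unavailable.
Exception (d) is satisfied on its face — total rental receipts for the year are $2,400, less than the $2,680 limit; the number of days the property was let is 19 days, below the 27 days limit. Turning to paragraphs (l)–(m): (l) operates against (d): a current Provisional Certificate is held. (m) is inapplicable (there is no Provisional Waiver in force), so (l) stands. So (d) is unavailable.

No — exception (b) applies; Ines is not required to file Form RP-6.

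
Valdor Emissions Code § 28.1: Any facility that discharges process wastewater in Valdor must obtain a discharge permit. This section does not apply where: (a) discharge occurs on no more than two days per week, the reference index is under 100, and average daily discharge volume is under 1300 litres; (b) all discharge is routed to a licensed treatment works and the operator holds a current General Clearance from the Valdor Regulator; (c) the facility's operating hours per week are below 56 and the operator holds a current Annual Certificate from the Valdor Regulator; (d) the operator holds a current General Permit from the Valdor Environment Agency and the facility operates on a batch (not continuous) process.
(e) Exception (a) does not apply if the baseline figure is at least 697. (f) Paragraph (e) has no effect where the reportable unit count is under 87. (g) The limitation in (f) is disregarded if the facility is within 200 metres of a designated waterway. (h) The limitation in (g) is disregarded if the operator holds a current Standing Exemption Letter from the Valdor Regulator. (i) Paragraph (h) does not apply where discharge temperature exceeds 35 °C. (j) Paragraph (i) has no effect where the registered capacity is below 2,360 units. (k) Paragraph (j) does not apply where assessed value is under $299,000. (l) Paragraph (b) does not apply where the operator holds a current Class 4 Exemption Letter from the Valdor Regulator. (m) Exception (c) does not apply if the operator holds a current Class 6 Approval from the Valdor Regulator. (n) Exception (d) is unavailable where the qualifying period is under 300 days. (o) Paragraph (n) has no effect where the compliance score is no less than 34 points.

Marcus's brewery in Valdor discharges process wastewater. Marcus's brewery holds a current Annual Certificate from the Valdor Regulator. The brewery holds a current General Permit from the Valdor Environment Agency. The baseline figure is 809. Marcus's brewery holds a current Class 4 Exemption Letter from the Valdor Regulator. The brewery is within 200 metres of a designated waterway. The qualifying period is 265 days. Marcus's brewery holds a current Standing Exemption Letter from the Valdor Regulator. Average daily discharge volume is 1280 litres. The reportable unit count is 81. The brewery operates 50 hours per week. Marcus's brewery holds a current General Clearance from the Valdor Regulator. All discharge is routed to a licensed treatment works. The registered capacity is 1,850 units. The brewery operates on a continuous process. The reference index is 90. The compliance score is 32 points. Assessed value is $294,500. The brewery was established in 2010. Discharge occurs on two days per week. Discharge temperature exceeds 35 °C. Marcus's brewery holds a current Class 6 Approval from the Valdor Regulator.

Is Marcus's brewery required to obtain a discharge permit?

Yes — Marcus's brewery must obtain a discharge permit.

All of (a)'s requirements are met (discharge occurs on no more than two days per week; the reference index is 90, under the 100 limit; average daily discharge volume is 1280 litres, under the 1300 litres limit). But applying paragraphs (e)–(k): (e) operates against (a): the baseline figure is 809, meeting the 697 threshold. (f) is engaged (the reportable unit count is 81, under the 87 limit), but is displaced by (g): (g) applies — the brewery is within 200 m of a designated waterway. (h) would limit (g) — a current Standing Exemption Letter is held — but (i) sets (h) aside: (i) operates against (h): discharge temperature exceeds 35 °C. (j) would limit (i) — the registered capacity is 1,850 units, below the 2,360 units limit — but (k) sets (j) aside: (k) operates against (j): assessed value is $294,500, under the $299,000 limit. Exception (a) does not apply.
Exception (b): discharge is routed to a licensed treatment works; a current General Clearance is held — every condition holds. Turning to paragraph (l): (l) is triggered — a current Class 4 Exemption Letter is held. Exception (b) does not apply.
All of (c)'s requirements are met (the facility's operating hours per week are 50, below the 56 limit; a current Annual Certificate is held). Turning to paragraph (m): (m) is engaged — a current Class 6 Approval is held. Exception (c) does not apply.
Exception (d) requires that the facility operates on a batch (not continuous) process; but the facility operates on a continuous process, so (d) is unavailable.
No exception applies. The general rule governs.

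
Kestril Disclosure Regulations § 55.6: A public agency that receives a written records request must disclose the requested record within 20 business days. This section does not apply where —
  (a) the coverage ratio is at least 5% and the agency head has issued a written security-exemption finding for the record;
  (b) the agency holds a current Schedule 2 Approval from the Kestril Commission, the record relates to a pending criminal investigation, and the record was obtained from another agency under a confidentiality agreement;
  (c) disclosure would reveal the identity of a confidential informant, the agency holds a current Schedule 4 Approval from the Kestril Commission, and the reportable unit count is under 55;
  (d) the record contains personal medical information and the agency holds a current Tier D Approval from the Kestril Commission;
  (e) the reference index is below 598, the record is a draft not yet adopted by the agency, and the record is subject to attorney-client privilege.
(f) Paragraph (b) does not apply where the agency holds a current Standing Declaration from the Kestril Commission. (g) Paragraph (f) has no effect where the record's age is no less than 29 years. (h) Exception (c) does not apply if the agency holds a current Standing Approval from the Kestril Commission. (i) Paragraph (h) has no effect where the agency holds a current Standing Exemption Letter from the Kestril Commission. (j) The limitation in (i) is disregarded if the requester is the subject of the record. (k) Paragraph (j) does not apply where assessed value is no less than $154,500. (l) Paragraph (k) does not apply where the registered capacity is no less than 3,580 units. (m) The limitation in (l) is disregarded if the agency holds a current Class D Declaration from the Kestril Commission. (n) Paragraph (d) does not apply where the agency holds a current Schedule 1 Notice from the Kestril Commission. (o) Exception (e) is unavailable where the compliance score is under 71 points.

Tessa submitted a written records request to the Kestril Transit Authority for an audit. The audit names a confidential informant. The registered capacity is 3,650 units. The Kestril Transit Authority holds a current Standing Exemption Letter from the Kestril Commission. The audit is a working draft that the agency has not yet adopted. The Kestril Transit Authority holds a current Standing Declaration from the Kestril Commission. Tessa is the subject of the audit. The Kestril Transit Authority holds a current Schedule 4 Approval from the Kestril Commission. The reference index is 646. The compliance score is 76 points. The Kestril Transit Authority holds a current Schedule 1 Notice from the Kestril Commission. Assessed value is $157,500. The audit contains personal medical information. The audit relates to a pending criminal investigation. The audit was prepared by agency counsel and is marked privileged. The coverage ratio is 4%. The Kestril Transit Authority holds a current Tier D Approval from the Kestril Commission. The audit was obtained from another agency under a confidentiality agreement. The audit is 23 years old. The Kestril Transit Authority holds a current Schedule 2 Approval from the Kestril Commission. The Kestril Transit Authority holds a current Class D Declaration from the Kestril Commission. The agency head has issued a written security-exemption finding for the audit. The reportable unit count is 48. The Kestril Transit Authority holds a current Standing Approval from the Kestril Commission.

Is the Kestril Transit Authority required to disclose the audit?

No — exception (c) applies; the Kestril Transit Authority is not required to disclose the audit.

Exception (a) requires that the coverage ratio is at least 5%; but the coverage ratio is 4%, short of 5%, so (a) is unavailable.
Exception (b)'s conditions are all satisfied: a current Schedule 2 Approval is held; the audit relates to a pending investigation; the audit was obtained under a confidentiality agreement. However, paragraphs (f)–(g) must be considered: (f) operates — a current Standing Declaration is held. (g), which would lift (f), is inapplicable — the record's age is 23 years, short of 29 years. (b) is therefore removed.
Exception (c) is satisfied on its face — the audit names a confidential informant; a current Schedule 4 Approval is held; the reportable unit count is 48, under the 55 limit. Applying paragraphs (h)–(m): (h) would limit (c) — a current Standing Approval is held — but (i) sets (h) aside: (i) operates against (h): a current Standing Exemption Letter is held. (j) would limit (i) — Tessa is the subject of the audit — but (k) sets (j) aside: (k) operates against (j): assessed value is $157,500, meeting the $154,500 threshold. (l) would limit (k) — the registered capacity is 3,650 units, meeting the 3,580 units threshold — but (m) sets (l) aside: (m) is triggered — a current Class D Declaration is held. (c) remains available.
Exception (d)'s conditions are all satisfied: the audit contains personal medical information; a current Tier D Approval is held. But: (n) operates against (d): a current Schedule 1 Notice is held. Exception (d) does not apply.
Exception (e) fails — the reference index is 646, not below 598.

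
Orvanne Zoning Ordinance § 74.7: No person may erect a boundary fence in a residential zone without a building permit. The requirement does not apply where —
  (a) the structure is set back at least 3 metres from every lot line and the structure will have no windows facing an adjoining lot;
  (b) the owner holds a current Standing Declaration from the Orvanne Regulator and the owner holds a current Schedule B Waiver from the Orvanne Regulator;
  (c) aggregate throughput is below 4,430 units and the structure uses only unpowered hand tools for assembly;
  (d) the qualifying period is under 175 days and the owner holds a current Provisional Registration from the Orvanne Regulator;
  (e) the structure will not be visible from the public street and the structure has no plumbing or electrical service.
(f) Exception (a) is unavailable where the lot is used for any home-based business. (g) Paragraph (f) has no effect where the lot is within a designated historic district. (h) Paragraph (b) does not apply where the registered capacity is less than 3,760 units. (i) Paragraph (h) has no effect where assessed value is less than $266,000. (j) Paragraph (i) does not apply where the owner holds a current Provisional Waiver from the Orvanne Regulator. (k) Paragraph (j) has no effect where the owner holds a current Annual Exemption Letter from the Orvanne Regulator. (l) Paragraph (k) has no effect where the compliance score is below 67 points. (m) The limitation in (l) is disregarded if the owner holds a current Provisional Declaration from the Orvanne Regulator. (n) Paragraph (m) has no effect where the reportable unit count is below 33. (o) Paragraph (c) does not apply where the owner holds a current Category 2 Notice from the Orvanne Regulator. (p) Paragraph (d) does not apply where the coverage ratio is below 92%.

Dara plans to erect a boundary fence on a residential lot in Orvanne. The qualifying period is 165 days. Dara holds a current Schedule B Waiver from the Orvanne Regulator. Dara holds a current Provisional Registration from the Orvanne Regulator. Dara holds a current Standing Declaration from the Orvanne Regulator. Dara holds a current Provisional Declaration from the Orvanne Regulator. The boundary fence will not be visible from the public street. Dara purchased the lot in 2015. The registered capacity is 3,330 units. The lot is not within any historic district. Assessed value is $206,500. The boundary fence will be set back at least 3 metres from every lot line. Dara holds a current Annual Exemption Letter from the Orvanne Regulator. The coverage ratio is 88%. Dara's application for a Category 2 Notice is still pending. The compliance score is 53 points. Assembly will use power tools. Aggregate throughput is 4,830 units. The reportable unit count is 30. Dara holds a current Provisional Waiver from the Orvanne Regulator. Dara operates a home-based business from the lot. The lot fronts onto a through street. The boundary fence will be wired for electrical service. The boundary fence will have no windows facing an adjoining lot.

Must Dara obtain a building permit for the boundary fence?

Exception (a) is satisfied on its face — the setback is at least 3 m on every side; no windows face an adjoining lot. However, paragraphs (f)–(g) must be considered: (f) operates — a home-based business operates on the lot. (g), which would lift (f), is inapplicable — the lot is not in a historic district. (a) is therefore removed.
Exception (b): a current Standing Declaration is held; a current Schedule B Waiver is held — every condition holds. But applying paragraphs (h)–(n): (h) is triggered — the registered capacity is 3,330 units, less than the 3,760 units limit. (i) applies (assessed value is $206,500, less than the $266,000 limit), but is itself disapplied by (j): (j) operates against (i): a current Provisional Waiver is held. (k) operates (a current Annual Exemption Letter is held), but is set aside by (l): (l) operates against (k): the compliance score is 53 points, below the 67 points limit. (m) would limit (l) — a current Provisional Declaration is held — but (n) sets (m) aside: (n) operates against (m): the reportable unit count is 30, below the 33 limit. So (b) is unavailable.
Exception (c) fails — aggregate throughput is 4,830 units, not below 4,430 units.
Exception (d)'s conditions are all satisfied: the qualifying period is 165 days, under the 175 days limit; a current Provisional Registration is held. But applying paragraph (p): (p) is engaged — the coverage ratio is 88%, below the 92% limit. So (d) is unavailable.
Exception (e) fails — electrical service is planned.
None of the exceptions is available; § 74.7 applies in full.

Yes — Dara must obtain a building permit.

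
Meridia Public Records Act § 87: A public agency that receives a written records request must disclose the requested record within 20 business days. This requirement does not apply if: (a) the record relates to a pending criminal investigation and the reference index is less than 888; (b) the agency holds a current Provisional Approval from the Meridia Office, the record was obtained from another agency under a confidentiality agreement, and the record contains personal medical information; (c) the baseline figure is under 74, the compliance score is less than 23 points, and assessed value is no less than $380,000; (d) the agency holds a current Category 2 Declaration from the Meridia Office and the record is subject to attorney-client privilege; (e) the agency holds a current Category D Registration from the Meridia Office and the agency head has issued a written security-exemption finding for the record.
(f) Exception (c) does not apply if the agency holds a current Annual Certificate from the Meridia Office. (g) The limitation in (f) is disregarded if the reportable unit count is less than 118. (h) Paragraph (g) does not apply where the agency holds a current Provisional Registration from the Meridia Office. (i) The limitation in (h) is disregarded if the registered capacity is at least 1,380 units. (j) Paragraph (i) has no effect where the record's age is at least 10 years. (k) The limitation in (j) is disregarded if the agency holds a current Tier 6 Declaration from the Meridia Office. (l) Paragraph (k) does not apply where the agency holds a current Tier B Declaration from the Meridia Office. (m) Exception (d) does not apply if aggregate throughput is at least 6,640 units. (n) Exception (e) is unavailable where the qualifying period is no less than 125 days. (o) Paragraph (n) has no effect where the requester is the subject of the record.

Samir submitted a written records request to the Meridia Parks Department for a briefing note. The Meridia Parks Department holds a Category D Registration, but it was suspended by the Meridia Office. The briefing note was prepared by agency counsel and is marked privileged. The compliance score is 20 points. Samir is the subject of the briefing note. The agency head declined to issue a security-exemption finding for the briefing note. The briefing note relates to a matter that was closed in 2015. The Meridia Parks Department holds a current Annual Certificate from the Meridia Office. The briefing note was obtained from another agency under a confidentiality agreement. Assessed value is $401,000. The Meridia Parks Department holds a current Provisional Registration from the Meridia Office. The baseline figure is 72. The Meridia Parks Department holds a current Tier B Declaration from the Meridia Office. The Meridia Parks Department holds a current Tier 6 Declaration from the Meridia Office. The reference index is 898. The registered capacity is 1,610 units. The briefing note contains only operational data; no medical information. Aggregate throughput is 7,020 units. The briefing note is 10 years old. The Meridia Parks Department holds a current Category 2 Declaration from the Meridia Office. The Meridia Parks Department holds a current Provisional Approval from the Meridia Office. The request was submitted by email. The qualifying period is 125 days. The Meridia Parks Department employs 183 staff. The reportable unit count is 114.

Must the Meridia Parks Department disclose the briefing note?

Yes — the Meridia Parks Department must disclose the briefing note.

Exception (a) does not apply: the briefing note relates to a closed matter.
Exception (b) fails — the briefing note contains only operational data.
All of (c)'s requirements are met (the baseline figure is 72, under the 74 limit; the compliance score is 20 points, less than the 23 points limit; assessed value is $401,000, meeting the $380,000 threshold). Turning to paragraphs (f)–(l): (f) is triggered — a current Annual Certificate is held. (g) operates (the reportable unit count is 114, less than the 118 limit), but is overridden by (h): (h) applies — a current Provisional Registration is held. (i) would limit (h) — the registered capacity is 1,610 units, meeting the 1,380 units threshold — but (j) sets (i) aside: (j) operates against (i): the record's age is 10 years, meeting the 10 years threshold. (k) applies (a current Tier 6 Declaration is held), but is set aside by (l): (l) is triggered — a current Tier B Declaration is held. (c) is therefore removed.
All of (d)'s requirements are met (a current Category 2 Declaration is held; the briefing note is privileged). However, paragraph (m) must be considered: (m) operates against (d): aggregate throughput is 7,020 units, meeting the 6,640 units threshold. (d) is therefore removed.
Exception (e) requires that the agency holds a current Category D Registration from the Meridia Office; but the Category D Registration is not current, so (e) is unavailable.
No exception is made out. the Meridia Parks Department falls within the general rule.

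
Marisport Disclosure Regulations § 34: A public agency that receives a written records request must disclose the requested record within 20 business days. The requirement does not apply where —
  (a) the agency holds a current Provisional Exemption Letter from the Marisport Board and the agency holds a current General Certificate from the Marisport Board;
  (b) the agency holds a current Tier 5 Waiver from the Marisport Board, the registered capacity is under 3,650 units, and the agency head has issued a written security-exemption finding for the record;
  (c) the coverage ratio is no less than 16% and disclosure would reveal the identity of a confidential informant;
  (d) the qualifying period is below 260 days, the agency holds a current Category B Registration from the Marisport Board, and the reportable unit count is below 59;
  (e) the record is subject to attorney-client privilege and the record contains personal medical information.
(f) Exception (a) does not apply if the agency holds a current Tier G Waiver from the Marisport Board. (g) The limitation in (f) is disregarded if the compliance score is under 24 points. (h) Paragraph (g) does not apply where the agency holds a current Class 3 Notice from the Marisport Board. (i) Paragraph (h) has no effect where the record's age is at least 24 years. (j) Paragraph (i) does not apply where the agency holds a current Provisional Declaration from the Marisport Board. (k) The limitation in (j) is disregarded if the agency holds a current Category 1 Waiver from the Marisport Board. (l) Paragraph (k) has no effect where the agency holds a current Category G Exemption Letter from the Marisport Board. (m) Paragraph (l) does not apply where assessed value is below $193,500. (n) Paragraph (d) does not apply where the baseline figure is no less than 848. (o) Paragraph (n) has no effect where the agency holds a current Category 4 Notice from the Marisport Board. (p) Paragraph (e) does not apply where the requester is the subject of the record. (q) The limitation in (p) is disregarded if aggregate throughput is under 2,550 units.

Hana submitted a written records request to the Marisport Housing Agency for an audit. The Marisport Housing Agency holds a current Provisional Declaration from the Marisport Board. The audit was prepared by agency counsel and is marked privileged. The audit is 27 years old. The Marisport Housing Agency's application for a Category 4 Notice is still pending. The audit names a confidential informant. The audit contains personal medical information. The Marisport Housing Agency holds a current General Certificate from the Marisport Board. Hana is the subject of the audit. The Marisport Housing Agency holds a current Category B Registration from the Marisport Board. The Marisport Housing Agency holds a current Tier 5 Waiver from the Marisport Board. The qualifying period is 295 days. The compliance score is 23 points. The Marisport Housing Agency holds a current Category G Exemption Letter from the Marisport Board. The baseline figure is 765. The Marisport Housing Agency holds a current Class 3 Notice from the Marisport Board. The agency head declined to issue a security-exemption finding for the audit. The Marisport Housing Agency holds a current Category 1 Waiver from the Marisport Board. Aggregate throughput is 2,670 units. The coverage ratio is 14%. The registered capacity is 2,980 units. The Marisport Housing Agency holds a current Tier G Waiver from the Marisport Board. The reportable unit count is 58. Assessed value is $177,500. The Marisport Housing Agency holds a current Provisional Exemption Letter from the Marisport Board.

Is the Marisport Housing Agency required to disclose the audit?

Exception (a) is satisfied on its face — a current Provisional Exemption Letter is held; a current General Certificate is held. As to paragraphs (f)–(m): (f) would limit (a) — a current Tier G Waiver is held — but (g) sets (f) aside: (g) operates — the compliance score is 23 points, under the 24 points limit. (h) would limit (g) — a current Class 3 Notice is held — but (i) sets (h) aside: (i) operates against (h): the record's age is 27 years, meeting the 24 years threshold. (j) would limit (i) — a current Provisional Declaration is held — but (k) sets (j) aside: (k) operates against (j): a current Category 1 Waiver is held. (l) would limit (k) — a current Category G Exemption Letter is held — but (m) sets (l) aside: (m) operates against (l): assessed value is $177,500, below the $193,500 limit. Exception (a) stands.
Exception (b) fails — the agency head declined to issue a security-exemption finding.
Exception (c) fails — the coverage ratio is 14%, short of 16%.
Exception (d) does not apply: the qualifying period is 295 days, not below 260 days.
All of (e)'s requirements are met (the audit is privileged; the audit contains personal medical information). But applying paragraphs (p)–(q): (p) operates against (e): Hana is the subject of the audit. (q) is not triggered (aggregate throughput is 2,670 units, not under 2,550 units), so (p) stands. So (e) is unavailable.

No — exception (a) applies; the Marisport Housing Agency is not required to disclose the audit.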